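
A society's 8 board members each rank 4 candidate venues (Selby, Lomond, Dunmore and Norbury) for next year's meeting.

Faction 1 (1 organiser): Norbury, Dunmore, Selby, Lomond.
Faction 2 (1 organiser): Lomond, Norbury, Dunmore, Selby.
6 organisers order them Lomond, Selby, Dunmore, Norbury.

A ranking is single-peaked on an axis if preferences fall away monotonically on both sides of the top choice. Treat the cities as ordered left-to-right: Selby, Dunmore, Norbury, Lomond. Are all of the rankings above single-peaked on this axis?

no

Axis positions: Selby=1, Dunmore=2, Norbury=3, Lomond=4.
Faction 1 (peak Norbury at position 3): ranking walks positions 3-2-1-4, expanding outward from the peak — single-peaked.
Faction 2 (peak Lomond at position 4): ranking walks positions 4-3-2-1, expanding outward from the peak — single-peaked.
Faction 3: ranking walks positions 4-1-2-3; Selby is ranked above Norbury even though Norbury lies between Selby and the peak Lomond on the axis — preferences dip and rise again. Not single-peaked.
Faction 3 violates single-peakedness, so the profile is not single-peaked on this axis.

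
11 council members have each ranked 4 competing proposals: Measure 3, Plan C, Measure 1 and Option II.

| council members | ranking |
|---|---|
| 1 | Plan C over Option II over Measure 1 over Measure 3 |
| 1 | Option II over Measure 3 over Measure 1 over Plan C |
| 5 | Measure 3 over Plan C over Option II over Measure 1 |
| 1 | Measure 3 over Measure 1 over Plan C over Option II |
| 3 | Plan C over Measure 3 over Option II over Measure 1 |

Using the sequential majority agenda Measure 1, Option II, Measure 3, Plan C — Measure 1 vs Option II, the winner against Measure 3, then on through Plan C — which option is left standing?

Measure 3

Round 1: Measure 1 vs Option II — 1–10, Option II advances.
Round 2: Option II vs Measure 3 — 2–9, Measure 3 advances.
Round 3: Measure 3 vs Plan C — 7–4, Measure 3 advances.
The agenda winner is Measure 3.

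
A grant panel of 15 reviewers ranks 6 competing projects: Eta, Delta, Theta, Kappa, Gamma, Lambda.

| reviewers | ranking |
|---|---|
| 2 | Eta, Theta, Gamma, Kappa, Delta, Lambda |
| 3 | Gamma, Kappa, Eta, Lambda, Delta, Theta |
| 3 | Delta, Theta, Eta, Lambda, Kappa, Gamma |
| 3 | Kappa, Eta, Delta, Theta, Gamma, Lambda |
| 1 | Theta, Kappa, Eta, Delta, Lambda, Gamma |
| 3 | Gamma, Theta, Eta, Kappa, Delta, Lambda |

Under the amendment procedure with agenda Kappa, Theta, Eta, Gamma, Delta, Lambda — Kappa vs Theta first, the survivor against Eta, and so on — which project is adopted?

Eta

Round 1: Kappa vs Theta — 6–9, Theta advances.
Round 2: Theta vs Eta — 7–8, Eta advances.
Round 3: Eta vs Gamma — 9–6, Eta advances.
Round 4: Eta vs Delta — 12–3, Eta advances.
Round 5: Eta vs Lambda — 15–0, Eta advances.
The agenda winner is Eta.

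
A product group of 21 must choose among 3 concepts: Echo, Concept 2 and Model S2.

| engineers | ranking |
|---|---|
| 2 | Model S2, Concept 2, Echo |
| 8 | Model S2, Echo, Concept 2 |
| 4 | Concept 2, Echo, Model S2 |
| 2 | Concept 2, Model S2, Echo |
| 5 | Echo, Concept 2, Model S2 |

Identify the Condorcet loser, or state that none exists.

none

Head-to-head results (21 engineers):
Echo vs Concept 2: Echo is ranked higher on 8+5 = 13 ballots, Concept 2 on 8. Echo wins 13–8.
Echo vs Model S2: 9 to 12, Model S2.
Concept 2 vs Model S2: Concept 2 preferred on 4+2+5 = 11 ballots; Concept 2 wins 11–10.
No design is winless: Echo beats Concept 2; Concept 2 beats Model S2; Model S2 beats Echo. There is no Condorcet loser.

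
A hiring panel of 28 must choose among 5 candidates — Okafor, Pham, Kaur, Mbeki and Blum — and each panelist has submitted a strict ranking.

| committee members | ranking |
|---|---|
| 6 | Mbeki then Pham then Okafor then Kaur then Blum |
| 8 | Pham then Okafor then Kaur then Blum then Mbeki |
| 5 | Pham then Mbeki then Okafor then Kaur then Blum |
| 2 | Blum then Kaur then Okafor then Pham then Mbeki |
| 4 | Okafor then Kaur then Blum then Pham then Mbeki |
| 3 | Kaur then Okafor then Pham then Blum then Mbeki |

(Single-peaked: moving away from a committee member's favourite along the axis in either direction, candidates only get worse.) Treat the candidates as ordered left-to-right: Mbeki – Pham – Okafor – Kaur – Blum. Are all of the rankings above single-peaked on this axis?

yes

Axis positions: Mbeki=1, Pham=2, Okafor=3, Kaur=4, Blum=5.
Faction 1 (peak Mbeki at position 1): ranking walks positions 1-2-3-4-5, expanding outward from the peak — single-peaked.
Faction 2 (peak Pham at position 2): ranking walks positions 2-3-4-5-1, expanding outward from the peak — single-peaked.
Faction 3 (peak Pham at position 2): ranking walks positions 2-1-3-4-5, expanding outward from the peak — single-peaked.
Faction 4 (peak Blum at position 5): ranking walks positions 5-4-3-2-1, expanding outward from the peak — single-peaked.
Faction 5 (peak Okafor at position 3): ranking walks positions 3-4-5-2-1, expanding outward from the peak — single-peaked.
Faction 6 (peak Kaur at position 4): ranking walks positions 4-3-2-5-1, expanding outward from the peak — single-peaked.
Every ranking is single-peaked on this axis.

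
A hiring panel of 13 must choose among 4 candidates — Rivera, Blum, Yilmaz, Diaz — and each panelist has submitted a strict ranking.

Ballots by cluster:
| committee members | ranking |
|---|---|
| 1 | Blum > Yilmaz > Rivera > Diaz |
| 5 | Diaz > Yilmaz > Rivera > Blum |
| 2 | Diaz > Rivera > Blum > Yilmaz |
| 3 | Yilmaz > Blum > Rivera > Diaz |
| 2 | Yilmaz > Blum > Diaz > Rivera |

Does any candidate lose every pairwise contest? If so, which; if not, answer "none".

Head-to-head results (13 committee members):
Rivera vs Blum: Rivera preferred on 5+2 = 7 ballots; Rivera wins 7–6.
Rivera vs Yilmaz: Rivera is ranked higher on 2 ballots, Yilmaz on 11. Yilmaz wins 11–2.
Rivera vs Diaz: 4 to 9, Diaz.
Blum vs Yilmaz: Yilmaz, 10–3.
Blum vs Diaz: Blum is ranked higher on 1+3+2 = 6 ballots, Diaz on 7. Diaz wins 7–6.
Yilmaz vs Diaz: Diaz, 7–6.
Blum loses to every other candidate — it is the Condorcet loser.

Blum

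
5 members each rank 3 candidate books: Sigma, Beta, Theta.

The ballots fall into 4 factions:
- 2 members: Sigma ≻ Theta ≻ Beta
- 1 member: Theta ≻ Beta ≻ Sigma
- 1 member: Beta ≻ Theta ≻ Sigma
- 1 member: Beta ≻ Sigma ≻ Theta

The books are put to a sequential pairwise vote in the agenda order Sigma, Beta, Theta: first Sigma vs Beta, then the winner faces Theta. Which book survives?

Theta

Round 1: Sigma vs Beta — 2–3, Beta advances.
Round 2: Beta vs Theta — 2–3, Theta advances.
The agenda winner is Theta.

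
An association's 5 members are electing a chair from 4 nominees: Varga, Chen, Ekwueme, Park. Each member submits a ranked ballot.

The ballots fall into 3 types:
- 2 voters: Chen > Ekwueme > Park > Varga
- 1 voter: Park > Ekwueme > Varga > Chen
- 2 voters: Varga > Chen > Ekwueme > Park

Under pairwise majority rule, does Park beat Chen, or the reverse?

Chen

Ballots ranking Park above Chen: 1.
Ballots ranking Chen above Park: 5 − 1 = 4.
Chen wins the head-to-head 4–1.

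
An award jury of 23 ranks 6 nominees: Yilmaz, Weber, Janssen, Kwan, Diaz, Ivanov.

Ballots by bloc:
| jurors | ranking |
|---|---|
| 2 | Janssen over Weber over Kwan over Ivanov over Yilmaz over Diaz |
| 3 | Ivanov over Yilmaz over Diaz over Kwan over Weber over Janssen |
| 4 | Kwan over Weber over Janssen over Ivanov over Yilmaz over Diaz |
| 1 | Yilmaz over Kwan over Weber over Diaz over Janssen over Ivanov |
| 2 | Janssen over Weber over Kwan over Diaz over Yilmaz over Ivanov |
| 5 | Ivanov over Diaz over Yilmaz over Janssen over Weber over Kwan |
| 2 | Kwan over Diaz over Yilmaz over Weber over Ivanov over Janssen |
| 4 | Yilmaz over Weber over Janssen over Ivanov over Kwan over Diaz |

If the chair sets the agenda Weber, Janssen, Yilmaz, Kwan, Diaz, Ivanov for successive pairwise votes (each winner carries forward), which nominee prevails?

Round 1: Weber vs Janssen — 14–9, Weber advances.
Round 2: Weber vs Yilmaz — 8–15, Yilmaz advances.
Round 3: Yilmaz vs Kwan — 13–10, Yilmaz advances.
Round 4: Yilmaz vs Diaz — 14–9, Yilmaz advances.
Round 5: Yilmaz vs Ivanov — 9–14, Ivanov advances.
Ivanov survives the agenda.

Ivanov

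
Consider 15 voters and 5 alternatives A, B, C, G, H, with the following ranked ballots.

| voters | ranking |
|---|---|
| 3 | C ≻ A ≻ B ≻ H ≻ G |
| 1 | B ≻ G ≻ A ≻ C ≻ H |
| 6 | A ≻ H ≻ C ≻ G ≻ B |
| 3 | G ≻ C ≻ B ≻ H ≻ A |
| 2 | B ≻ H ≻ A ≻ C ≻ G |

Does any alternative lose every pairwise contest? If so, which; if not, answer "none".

none

Head-to-head results (15 voters):
A–B: A 9–6.
A vs C: A wins 9–6.
A–G: A 11–4.
A vs H: 10 to 5, A.
B vs C: B is ranked higher on 1+2 = 3 ballots, C on 12. C wins 12–3.
B vs G: B is ranked higher on 3+1+2 = 6 ballots, G on 9. G wins 9–6.
B vs H: B, 9–6.
C vs G: C, 11–4.
C vs H: H, 8–7.
G vs H: 1+3 = 4 for G, 11 for H — H by 11–4.
Each alternative has at least one pairwise win (A beats B; B beats H; C beats B; G beats B; H beats C) — no Condorcet loser.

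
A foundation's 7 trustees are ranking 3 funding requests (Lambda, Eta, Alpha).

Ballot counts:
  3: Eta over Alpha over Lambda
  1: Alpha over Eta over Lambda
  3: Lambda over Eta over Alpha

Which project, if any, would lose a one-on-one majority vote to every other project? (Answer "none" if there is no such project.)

Head-to-head results (7 reviewers):
Lambda vs Eta: Eta wins 4–3.
Lambda vs Alpha: Lambda preferred on 3 ballots; Alpha wins 4–3.
Eta vs Alpha: 3+3 = 6 for Eta, 1 for Alpha — Eta by 6–1.
Lambda loses to every other project — it is the Condorcet loser.

Lambda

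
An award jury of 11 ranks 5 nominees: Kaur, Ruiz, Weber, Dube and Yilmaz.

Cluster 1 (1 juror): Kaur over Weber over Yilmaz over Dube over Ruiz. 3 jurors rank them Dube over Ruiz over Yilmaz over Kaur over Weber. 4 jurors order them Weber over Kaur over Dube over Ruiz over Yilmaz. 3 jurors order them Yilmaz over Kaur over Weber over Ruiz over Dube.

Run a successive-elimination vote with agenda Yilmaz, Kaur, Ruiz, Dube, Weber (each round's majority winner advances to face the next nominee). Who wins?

Round 1: Yilmaz vs Kaur — 6–5, Yilmaz advances.
Round 2: Yilmaz vs Ruiz — 4–7, Ruiz advances.
Round 3: Ruiz vs Dube — 3–8, Dube advances.
Round 4: Dube vs Weber — 3–8, Weber advances.
Weber survives the agenda.

Weber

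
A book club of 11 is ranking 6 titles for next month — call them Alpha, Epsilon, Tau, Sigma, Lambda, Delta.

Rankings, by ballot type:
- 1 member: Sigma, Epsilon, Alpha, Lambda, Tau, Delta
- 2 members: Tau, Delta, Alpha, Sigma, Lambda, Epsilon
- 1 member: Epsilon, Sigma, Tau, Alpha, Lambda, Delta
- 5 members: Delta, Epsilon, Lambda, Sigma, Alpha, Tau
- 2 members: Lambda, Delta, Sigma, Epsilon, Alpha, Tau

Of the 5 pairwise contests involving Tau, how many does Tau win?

Tau against each rival (11 members):
Tau vs Alpha: Alpha, 8–3.
Tau vs Epsilon: Epsilon, 9–2.
Tau vs Sigma: Sigma, 9–2.
Tau vs Lambda: Tau is ranked higher on 2+1 = 3 ballots, Lambda on 8. Lambda wins 8–3.
Tau vs Delta: Tau preferred on 1+2+1 = 4 ballots; Delta wins 7–4.
Tau beats no one; loses to Alpha, Epsilon, Sigma, Lambda, Delta — 0 pairwise wins.

0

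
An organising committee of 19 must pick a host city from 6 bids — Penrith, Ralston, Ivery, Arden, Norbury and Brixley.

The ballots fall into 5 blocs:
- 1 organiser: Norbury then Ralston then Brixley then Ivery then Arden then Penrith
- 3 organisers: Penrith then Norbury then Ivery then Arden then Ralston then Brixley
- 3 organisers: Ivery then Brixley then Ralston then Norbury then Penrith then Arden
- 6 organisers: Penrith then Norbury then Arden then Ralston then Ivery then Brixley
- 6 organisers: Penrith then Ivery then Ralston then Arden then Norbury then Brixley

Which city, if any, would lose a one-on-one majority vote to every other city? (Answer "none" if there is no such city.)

Pairwise majorities:
Penrith–Ralston: Penrith 15–4.
Penrith vs Ivery: Penrith, 15–4.
Penrith vs Arden: Penrith wins 18–1.
Penrith vs Norbury: Penrith, 15–4.
Penrith vs Brixley: Penrith is ranked higher on 3+6+6 = 15 ballots, Brixley on 4. Penrith wins 15–4.
Ralston vs Ivery: Ivery wins 12–7.
Ralston vs Arden: Ralston preferred on 1+3+6 = 10 ballots; Ralston wins 10–9.
Ralston vs Norbury: 3+6 = 9 for Ralston, 10 for Norbury — Norbury by 10–9.
Ralston vs Brixley: Ralston, 16–3.
Ivery vs Arden: Ivery, 13–6.
Ivery vs Norbury: 3+6 = 9 for Ivery, 10 for Norbury — Norbury by 10–9.
Ivery vs Brixley: Ivery preferred on 3+3+6+6 = 18 ballots; Ivery wins 18–1.
Arden–Norbury: Norbury 13–6.
Arden vs Brixley: Arden wins 15–4.
Norbury vs Brixley: 1+3+6+6 = 16 for Norbury, 3 for Brixley — Norbury by 16–3.
Brixley is beaten in every head-to-head and is the Condorcet loser.

Brixley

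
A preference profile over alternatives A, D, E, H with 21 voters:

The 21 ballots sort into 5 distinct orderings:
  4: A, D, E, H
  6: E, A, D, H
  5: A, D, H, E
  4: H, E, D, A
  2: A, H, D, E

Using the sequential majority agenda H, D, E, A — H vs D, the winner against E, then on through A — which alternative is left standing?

Round 1: H vs D — 6–15, D advances.
Round 2: D vs E — 11–10, D advances.
Round 3: D vs A — 4–17, A advances.
A survives the agenda.

A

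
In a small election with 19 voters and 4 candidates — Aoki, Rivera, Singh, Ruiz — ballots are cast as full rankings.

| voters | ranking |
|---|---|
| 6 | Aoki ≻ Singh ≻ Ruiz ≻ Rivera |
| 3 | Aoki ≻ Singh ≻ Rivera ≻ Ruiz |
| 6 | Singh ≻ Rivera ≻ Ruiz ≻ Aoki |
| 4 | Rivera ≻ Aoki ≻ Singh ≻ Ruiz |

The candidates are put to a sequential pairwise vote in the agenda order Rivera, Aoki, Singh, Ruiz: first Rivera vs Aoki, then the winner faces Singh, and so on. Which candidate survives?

Singh

Round 1: Rivera vs Aoki — 10–9, Rivera advances.
Round 2: Rivera vs Singh — 4–15, Singh advances.
Round 3: Singh vs Ruiz — 19–0, Singh advances.
Singh survives the agenda.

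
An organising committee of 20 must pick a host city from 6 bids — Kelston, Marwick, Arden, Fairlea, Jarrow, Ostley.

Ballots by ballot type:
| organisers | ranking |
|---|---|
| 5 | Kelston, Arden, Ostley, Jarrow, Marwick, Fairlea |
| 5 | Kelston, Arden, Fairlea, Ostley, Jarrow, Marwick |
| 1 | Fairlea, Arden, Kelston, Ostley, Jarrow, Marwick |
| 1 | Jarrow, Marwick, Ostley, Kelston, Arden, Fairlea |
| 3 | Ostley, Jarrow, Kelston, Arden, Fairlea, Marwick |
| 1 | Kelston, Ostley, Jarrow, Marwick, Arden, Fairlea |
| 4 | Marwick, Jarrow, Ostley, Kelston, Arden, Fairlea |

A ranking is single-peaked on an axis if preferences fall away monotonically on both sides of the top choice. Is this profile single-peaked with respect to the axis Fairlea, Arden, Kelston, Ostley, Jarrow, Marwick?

yes

Axis positions: Fairlea=1, Arden=2, Kelston=3, Ostley=4, Jarrow=5, Marwick=6.
Ballot type 1 (peak Kelston at position 3): ranking walks positions 3-2-4-5-6-1, expanding outward from the peak — single-peaked.
Ballot type 2 (peak Kelston at position 3): ranking walks positions 3-2-1-4-5-6, expanding outward from the peak — single-peaked.
Ballot type 3 (peak Fairlea at position 1): ranking walks positions 1-2-3-4-5-6, expanding outward from the peak — single-peaked.
Ballot type 4 (peak Jarrow at position 5): ranking walks positions 5-6-4-3-2-1, expanding outward from the peak — single-peaked.
Ballot type 5 (peak Ostley at position 4): ranking walks positions 4-5-3-2-1-6, expanding outward from the peak — single-peaked.
Ballot type 6 (peak Kelston at position 3): ranking walks positions 3-4-5-6-2-1, expanding outward from the peak — single-peaked.
Ballot type 7 (peak Marwick at position 6): ranking walks positions 6-5-4-3-2-1, expanding outward from the peak — single-peaked.
Every ranking is single-peaked on this axis.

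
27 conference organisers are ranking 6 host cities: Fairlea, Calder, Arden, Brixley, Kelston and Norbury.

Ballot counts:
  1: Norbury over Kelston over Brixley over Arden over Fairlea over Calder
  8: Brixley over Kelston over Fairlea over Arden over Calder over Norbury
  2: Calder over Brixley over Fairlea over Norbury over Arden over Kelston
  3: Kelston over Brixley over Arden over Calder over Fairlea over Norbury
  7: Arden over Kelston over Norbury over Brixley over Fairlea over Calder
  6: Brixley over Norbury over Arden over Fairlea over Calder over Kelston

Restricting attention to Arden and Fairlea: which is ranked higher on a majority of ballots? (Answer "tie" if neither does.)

Ballots ranking Arden above Fairlea: 1 + 3 + 7 + 6 = 17.
Ballots ranking Fairlea above Arden: 27 − 17 = 10.
Arden wins the head-to-head 17–10.

Arden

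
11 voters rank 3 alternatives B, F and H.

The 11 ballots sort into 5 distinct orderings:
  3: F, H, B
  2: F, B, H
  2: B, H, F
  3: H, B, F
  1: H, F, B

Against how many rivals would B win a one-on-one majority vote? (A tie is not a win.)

0

B against each rival (11 voters):
B vs F: F wins 6–5.
B vs H: H, 7–4.
B beats no one; loses to F, H — 0 pairwise wins.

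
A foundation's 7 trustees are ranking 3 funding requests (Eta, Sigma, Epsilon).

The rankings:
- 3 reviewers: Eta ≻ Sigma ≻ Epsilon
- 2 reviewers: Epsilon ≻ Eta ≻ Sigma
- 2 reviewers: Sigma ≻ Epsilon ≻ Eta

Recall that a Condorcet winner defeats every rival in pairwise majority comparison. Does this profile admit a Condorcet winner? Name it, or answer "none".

none

Pairwise majorities:
Eta vs Sigma: 5 to 2, Eta.
Eta vs Epsilon: Eta preferred on 3 ballots; Epsilon wins 4–3.
Sigma vs Epsilon: 3+2 = 5 for Sigma, 2 for Epsilon — Sigma by 5–2.
Each project drops at least one matchup (Eta loses to Epsilon; Sigma loses to Eta; Epsilon loses to Sigma); the cycle Eta beats Sigma beats Epsilon beats Eta rules out a Condorcet winner.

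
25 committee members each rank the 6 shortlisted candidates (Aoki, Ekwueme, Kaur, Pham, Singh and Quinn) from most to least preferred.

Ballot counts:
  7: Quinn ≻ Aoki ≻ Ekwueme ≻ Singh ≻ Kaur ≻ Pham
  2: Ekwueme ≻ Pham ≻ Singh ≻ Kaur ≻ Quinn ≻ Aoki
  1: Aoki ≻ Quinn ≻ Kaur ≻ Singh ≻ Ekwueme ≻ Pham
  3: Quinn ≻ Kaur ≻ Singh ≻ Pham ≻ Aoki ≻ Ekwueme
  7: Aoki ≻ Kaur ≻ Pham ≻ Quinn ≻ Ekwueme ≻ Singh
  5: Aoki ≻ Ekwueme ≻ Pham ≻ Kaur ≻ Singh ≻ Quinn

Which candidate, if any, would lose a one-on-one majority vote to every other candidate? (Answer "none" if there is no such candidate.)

Pairwise majorities:
Aoki vs Ekwueme: 23 to 2, Aoki.
Aoki–Kaur: Aoki 20–5.
Aoki vs Pham: Aoki is ranked higher on 7+1+7+5 = 20 ballots, Pham on 5. Aoki wins 20–5.
Aoki vs Singh: Aoki is ranked higher on 7+1+7+5 = 20 ballots, Singh on 5. Aoki wins 20–5.
Aoki vs Quinn: Aoki wins 13–12.
Ekwueme vs Kaur: Ekwueme is ranked higher on 7+2+5 = 14 ballots, Kaur on 11. Ekwueme wins 14–11.
Ekwueme vs Pham: 7+2+1+5 = 15 for Ekwueme, 10 for Pham — Ekwueme by 15–10.
Ekwueme vs Singh: 7+2+7+5 = 21 for Ekwueme, 4 for Singh — Ekwueme by 21–4.
Ekwueme vs Quinn: Ekwueme preferred on 2+5 = 7 ballots; Quinn wins 18–7.
Kaur–Pham: Kaur 18–7.
Kaur vs Singh: Kaur wins 16–9.
Kaur–Quinn: Kaur 14–11.
Pham vs Singh: 14 to 11, Pham.
Pham–Quinn: Pham 14–11.
Singh vs Quinn: 2+5 = 7 for Singh, 18 for Quinn — Quinn by 18–7.
Singh loses to every other candidate — it is the Condorcet loser.

Singh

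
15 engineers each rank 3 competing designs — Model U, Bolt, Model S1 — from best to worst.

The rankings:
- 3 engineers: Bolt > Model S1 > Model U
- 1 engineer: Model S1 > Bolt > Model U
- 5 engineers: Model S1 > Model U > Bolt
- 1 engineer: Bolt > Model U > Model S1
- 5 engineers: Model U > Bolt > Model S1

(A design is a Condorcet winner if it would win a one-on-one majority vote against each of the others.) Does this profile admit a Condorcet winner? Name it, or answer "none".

none

Head-to-head results (15 engineers):
Model U vs Bolt: 5+5 = 10 for Model U, 5 for Bolt — Model U by 10–5.
Model U vs Model S1: Model U preferred on 1+5 = 6 ballots; Model S1 wins 9–6.
Bolt vs Model S1: Bolt preferred on 3+1+5 = 9 ballots; Bolt wins 9–6.
Every design loses at least once (Model U loses to Model S1; Bolt loses to Model U; Model S1 loses to Bolt). The majority relation contains the cycle Model U beats Bolt beats Model S1 beats Model U, so there is no Condorcet winner.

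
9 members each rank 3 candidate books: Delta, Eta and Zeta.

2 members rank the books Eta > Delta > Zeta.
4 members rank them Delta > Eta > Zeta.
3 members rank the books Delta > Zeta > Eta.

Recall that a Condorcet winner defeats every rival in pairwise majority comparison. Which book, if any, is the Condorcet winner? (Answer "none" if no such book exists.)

Head-to-head results (9 members):
Delta vs Eta: 7 to 2, Delta.
Delta vs Zeta: Delta is ranked higher on 2+4+3 = 9 ballots, Zeta on 0. Delta wins 9–0.
Eta vs Zeta: Eta preferred on 2+4 = 6 ballots; Eta wins 6–3.
Delta wins every pairwise contest, so Delta is the Condorcet winner.

Delta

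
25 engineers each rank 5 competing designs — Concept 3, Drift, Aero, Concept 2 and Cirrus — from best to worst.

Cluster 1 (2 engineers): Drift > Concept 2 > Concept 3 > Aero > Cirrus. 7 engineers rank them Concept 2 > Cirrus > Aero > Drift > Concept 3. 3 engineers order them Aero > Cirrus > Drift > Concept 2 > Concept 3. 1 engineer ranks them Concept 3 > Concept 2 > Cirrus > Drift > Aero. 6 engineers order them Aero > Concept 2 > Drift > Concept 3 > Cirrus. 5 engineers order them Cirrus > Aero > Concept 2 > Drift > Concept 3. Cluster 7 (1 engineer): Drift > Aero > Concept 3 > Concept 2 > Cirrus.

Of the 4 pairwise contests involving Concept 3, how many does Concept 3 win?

0

Concept 3 against each rival (25 engineers):
Concept 3 vs Drift: 1 for Concept 3, 24 for Drift — Drift by 24–1.
Concept 3 vs Aero: 3 to 22, Aero.
Concept 3 vs Concept 2: Concept 3 is ranked higher on 1+1 = 2 ballots, Concept 2 on 23. Concept 2 wins 23–2.
Concept 3 vs Cirrus: Concept 3 is ranked higher on 2+1+6+1 = 10 ballots, Cirrus on 15. Cirrus wins 15–10.
Concept 3 beats no one; loses to Drift, Aero, Concept 2, Cirrus — 0 pairwise wins.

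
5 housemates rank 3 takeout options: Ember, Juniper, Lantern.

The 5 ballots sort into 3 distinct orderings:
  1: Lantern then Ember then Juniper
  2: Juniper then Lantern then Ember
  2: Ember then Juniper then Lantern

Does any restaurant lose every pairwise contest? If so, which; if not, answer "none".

Head-to-head results (5 friends):
Ember vs Juniper: Ember wins 3–2.
Ember vs Lantern: Ember preferred on 2 ballots; Lantern wins 3–2.
Juniper vs Lantern: Juniper preferred on 2+2 = 4 ballots; Juniper wins 4–1.
No restaurant is winless: Ember beats Juniper; Juniper beats Lantern; Lantern beats Ember. There is no Condorcet loser.

none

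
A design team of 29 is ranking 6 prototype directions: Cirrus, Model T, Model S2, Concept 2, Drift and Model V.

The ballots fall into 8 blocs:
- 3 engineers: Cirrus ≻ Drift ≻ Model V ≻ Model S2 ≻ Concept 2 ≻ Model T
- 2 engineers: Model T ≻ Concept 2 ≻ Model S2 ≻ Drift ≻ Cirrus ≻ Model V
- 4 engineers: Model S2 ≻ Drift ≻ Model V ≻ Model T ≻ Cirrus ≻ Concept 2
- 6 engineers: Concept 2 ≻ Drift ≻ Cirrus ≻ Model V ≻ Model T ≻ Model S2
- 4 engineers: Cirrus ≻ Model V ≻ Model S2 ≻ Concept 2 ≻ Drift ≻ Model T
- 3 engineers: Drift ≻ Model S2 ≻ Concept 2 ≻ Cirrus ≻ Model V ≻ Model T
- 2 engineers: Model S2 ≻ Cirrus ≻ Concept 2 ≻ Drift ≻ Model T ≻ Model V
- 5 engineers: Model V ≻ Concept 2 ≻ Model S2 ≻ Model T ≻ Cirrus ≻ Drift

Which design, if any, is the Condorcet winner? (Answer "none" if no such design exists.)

none

Pairwise majorities:
Cirrus vs Model T: Cirrus wins 18–11.
Cirrus vs Model S2: Model S2, 16–13.
Cirrus vs Concept 2: Concept 2 wins 16–13.
Cirrus vs Drift: Drift wins 15–14.
Cirrus vs Model V: Cirrus wins 20–9.
Model T vs Model S2: Model S2, 21–8.
Model T vs Concept 2: Concept 2, 23–6.
Model T vs Drift: Drift, 22–7.
Model T vs Model V: Model V wins 25–4.
Model S2 vs Concept 2: Model S2 wins 16–13.
Model S2 vs Drift: Model S2, 17–12.
Model S2 vs Model V: Model V wins 18–11.
Concept 2 vs Drift: Concept 2 wins 19–10.
Concept 2 vs Model V: Model V wins 16–13.
Drift–Model V: Drift 20–9.
Every design loses at least once (Cirrus loses to Model S2; Model T loses to Cirrus; Model S2 loses to Model V; Concept 2 loses to Model S2; Drift loses to Model S2; Model V loses to Cirrus). The majority relation contains the cycle Cirrus > Model V > Model S2 > Cirrus, so there is no Condorcet winner.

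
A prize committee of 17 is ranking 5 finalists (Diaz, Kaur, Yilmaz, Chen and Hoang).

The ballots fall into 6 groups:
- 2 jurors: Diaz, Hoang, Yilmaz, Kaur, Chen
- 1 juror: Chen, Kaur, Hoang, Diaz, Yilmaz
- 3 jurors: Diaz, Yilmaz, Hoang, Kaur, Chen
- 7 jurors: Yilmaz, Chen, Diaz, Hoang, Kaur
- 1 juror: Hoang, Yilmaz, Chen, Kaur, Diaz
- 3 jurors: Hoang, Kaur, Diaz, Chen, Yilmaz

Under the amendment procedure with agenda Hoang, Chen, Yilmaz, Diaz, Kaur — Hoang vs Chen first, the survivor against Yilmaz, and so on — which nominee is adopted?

Diaz

Round 1: Hoang vs Chen — 9–8, Hoang advances.
Round 2: Hoang vs Yilmaz — 7–10, Yilmaz advances.
Round 3: Yilmaz vs Diaz — 8–9, Diaz advances.
Round 4: Diaz vs Kaur — 12–5, Diaz advances.
The agenda winner is Diaz.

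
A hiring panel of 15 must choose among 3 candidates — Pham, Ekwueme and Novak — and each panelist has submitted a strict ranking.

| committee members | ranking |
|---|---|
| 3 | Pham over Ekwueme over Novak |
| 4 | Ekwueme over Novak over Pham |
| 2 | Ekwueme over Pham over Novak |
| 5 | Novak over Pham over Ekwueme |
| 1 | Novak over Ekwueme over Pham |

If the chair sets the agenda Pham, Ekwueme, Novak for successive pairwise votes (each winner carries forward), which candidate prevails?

Round 1: Pham vs Ekwueme — 8–7, Pham advances.
Round 2: Pham vs Novak — 5–10, Novak advances.
The agenda winner is Novak.

Novak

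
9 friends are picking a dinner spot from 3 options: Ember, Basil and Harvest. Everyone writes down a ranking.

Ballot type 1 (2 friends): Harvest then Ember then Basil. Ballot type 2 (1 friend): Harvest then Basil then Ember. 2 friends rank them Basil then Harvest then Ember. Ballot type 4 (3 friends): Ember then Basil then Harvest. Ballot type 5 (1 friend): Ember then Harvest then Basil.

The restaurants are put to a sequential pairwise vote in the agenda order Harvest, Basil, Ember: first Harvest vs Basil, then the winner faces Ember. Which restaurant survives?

Ember

Round 1: Harvest vs Basil — 4–5, Basil advances.
Round 2: Basil vs Ember — 3–6, Ember advances.
The agenda winner is Ember.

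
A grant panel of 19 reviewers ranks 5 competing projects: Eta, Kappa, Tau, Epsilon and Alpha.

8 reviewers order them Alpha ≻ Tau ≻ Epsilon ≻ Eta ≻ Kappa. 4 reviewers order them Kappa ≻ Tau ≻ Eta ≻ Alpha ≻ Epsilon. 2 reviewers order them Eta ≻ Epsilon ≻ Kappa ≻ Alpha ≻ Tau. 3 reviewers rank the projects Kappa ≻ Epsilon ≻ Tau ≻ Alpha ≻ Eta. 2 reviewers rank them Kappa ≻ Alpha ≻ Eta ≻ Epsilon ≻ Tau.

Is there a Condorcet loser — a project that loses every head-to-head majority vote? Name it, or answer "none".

Head-to-head results (19 reviewers):
Eta vs Kappa: 8+2 = 10 for Eta, 9 for Kappa — Eta by 10–9.
Eta vs Tau: Eta preferred on 2+2 = 4 ballots; Tau wins 15–4.
Eta vs Epsilon: Epsilon wins 11–8.
Eta vs Alpha: Eta preferred on 4+2 = 6 ballots; Alpha wins 13–6.
Kappa vs Tau: 4+2+3+2 = 11 for Kappa, 8 for Tau — Kappa by 11–8.
Kappa vs Epsilon: Kappa is ranked higher on 4+3+2 = 9 ballots, Epsilon on 10. Epsilon wins 10–9.
Kappa vs Alpha: Kappa wins 11–8.
Tau vs Epsilon: 8+4 = 12 for Tau, 7 for Epsilon — Tau by 12–7.
Tau–Alpha: Alpha 12–7.
Epsilon vs Alpha: Alpha, 14–5.
Every project wins at least one matchup (Eta beats Kappa; Kappa beats Tau; Tau beats Eta; Epsilon beats Eta; Alpha beats Eta), so there is no Condorcet loser.

none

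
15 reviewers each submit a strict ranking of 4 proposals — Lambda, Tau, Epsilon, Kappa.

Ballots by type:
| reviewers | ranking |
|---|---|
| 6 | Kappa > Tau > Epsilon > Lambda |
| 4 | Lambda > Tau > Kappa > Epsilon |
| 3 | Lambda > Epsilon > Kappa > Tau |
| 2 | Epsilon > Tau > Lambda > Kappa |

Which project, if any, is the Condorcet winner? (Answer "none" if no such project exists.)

Pairwise majorities:
Lambda vs Tau: Lambda is ranked higher on 4+3 = 7 ballots, Tau on 8. Tau wins 8–7.
Lambda vs Epsilon: Lambda preferred on 4+3 = 7 ballots; Epsilon wins 8–7.
Lambda vs Kappa: Lambda preferred on 4+3+2 = 9 ballots; Lambda wins 9–6.
Tau vs Epsilon: Tau preferred on 6+4 = 10 ballots; Tau wins 10–5.
Tau vs Kappa: Tau preferred on 4+2 = 6 ballots; Kappa wins 9–6.
Epsilon vs Kappa: Epsilon is ranked higher on 3+2 = 5 ballots, Kappa on 10. Kappa wins 10–5.
Each project drops at least one matchup (Lambda loses to Tau; Tau loses to Kappa; Epsilon loses to Tau; Kappa loses to Lambda); the cycle Lambda > Kappa > Tau > Lambda rules out a Condorcet winner.

none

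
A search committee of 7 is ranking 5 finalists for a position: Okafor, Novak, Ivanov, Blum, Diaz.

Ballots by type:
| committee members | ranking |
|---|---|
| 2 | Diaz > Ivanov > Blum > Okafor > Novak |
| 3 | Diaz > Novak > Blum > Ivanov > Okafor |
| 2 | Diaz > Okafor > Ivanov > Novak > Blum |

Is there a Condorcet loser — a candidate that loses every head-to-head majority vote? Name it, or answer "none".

none

Pairwise majorities:
Okafor vs Novak: Okafor wins 4–3.
Okafor–Ivanov: Ivanov 5–2.
Okafor vs Blum: Okafor preferred on 2 ballots; Blum wins 5–2.
Okafor vs Diaz: Diaz wins 7–0.
Novak–Ivanov: Ivanov 4–3.
Novak–Blum: Novak 5–2.
Novak vs Diaz: Novak preferred on 0 ballots; Diaz wins 7–0.
Ivanov vs Blum: 2+2 = 4 for Ivanov, 3 for Blum — Ivanov by 4–3.
Ivanov–Diaz: Diaz 7–0.
Blum vs Diaz: Diaz wins 7–0.
No candidate is winless: Okafor beats Novak; Novak beats Blum; Ivanov beats Okafor; Blum beats Okafor; Diaz beats Okafor. There is no Condorcet loser.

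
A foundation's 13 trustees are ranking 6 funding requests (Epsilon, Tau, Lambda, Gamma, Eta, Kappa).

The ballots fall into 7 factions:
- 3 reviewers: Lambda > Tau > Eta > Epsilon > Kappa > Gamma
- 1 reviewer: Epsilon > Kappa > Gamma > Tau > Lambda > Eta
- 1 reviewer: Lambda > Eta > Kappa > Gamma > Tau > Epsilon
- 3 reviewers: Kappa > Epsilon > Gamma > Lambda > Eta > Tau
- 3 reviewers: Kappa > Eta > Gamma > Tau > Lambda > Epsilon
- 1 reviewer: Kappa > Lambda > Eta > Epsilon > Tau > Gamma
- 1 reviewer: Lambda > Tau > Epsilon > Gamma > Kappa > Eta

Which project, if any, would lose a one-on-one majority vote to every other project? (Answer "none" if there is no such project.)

none

Head-to-head results (13 reviewers):
Epsilon vs Tau: 1+3+1 = 5 for Epsilon, 8 for Tau — Tau by 8–5.
Epsilon vs Lambda: Lambda wins 9–4.
Epsilon vs Gamma: Epsilon wins 9–4.
Epsilon vs Eta: 5 to 8, Eta.
Epsilon vs Kappa: 5 to 8, Kappa.
Tau vs Lambda: Lambda wins 9–4.
Tau vs Gamma: Tau is ranked higher on 3+1+1 = 5 ballots, Gamma on 8. Gamma wins 8–5.
Tau vs Eta: 5 to 8, Eta.
Tau vs Kappa: Kappa, 9–4.
Lambda vs Gamma: Gamma wins 7–6.
Lambda–Eta: Lambda 10–3.
Lambda vs Kappa: 5 to 8, Kappa.
Gamma vs Eta: 1+3+1 = 5 for Gamma, 8 for Eta — Eta by 8–5.
Gamma vs Kappa: Gamma preferred on 1 ballot; Kappa wins 12–1.
Eta vs Kappa: Eta is ranked higher on 3+1 = 4 ballots, Kappa on 9. Kappa wins 9–4.
Every project wins at least one matchup (Epsilon beats Gamma; Tau beats Epsilon; Lambda beats Epsilon; Gamma beats Tau; Eta beats Epsilon; Kappa beats Epsilon), so there is no Condorcet loser.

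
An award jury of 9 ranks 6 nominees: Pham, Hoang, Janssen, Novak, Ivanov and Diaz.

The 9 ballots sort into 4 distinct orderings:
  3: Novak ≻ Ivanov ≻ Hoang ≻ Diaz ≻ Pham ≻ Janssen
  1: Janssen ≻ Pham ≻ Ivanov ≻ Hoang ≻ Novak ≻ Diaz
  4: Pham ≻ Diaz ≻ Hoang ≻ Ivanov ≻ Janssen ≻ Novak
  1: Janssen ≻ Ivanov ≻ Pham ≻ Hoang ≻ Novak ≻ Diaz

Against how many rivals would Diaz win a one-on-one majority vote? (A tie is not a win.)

1

Diaz against each rival (9 jurors):
Diaz vs Pham: 3 to 6, Pham.
Diaz vs Hoang: Diaz preferred on 4 ballots; Hoang wins 5–4.
Diaz vs Janssen: 7 to 2, Diaz.
Diaz vs Novak: Novak, 5–4.
Diaz vs Ivanov: Ivanov wins 5–4.
Diaz beats Janssen; loses to Pham, Hoang, Novak, Ivanov — 1 pairwise win.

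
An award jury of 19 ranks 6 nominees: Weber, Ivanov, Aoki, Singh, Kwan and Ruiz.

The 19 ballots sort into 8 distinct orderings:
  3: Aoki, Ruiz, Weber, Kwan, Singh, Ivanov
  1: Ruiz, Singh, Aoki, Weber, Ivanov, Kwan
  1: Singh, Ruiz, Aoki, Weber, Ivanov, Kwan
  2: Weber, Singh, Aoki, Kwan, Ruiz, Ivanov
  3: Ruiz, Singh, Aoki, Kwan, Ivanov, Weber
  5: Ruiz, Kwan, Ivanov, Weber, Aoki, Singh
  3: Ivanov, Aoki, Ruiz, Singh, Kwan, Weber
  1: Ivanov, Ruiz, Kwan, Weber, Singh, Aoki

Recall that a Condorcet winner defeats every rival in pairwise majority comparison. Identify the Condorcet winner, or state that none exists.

Ruiz

Check each pair by majority over 19 ballots:
Weber vs Ivanov: Ivanov wins 12–7.
Weber vs Aoki: Aoki wins 11–8.
Weber–Singh: Weber 11–8.
Weber vs Kwan: Kwan, 12–7.
Weber vs Ruiz: Ruiz, 17–2.
Ivanov vs Aoki: Aoki, 10–9.
Ivanov vs Singh: Singh wins 10–9.
Ivanov–Kwan: Kwan 13–6.
Ivanov–Ruiz: Ruiz 15–4.
Aoki vs Singh: Aoki, 11–8.
Aoki vs Kwan: Aoki wins 13–6.
Aoki–Ruiz: Ruiz 11–8.
Singh vs Kwan: Singh, 10–9.
Singh–Ruiz: Ruiz 16–3.
Kwan–Ruiz: Ruiz 17–2.
Ruiz defeats every rival head-to-head and is the Condorcet winner.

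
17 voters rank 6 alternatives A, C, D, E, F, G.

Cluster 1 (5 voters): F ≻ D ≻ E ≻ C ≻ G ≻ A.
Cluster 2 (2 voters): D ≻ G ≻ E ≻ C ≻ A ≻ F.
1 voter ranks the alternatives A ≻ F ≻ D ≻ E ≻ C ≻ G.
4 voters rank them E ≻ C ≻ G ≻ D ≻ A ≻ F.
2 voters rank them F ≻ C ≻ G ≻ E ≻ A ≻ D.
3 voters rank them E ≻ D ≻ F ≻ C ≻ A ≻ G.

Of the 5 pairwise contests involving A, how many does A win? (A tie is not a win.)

0

A against each rival (17 voters):
A vs C: A is ranked higher on 1 ballot, C on 16. C wins 16–1.
A vs D: A is ranked higher on 1+2 = 3 ballots, D on 14. D wins 14–3.
A vs E: E wins 16–1.
A–F: F 10–7.
A vs G: G wins 13–4.
A beats no one; loses to C, D, E, F, G — 0 pairwise wins.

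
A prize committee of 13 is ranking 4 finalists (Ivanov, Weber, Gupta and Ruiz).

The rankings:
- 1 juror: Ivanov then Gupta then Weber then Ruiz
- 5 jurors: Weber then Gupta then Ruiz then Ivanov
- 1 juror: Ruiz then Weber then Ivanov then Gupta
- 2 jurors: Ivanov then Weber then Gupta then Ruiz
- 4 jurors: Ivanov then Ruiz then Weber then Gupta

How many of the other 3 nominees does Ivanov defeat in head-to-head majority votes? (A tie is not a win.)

Ivanov against each rival (13 jurors):
Ivanov vs Weber: Ivanov, 7–6.
Ivanov vs Gupta: 1+1+2+4 = 8 for Ivanov, 5 for Gupta — Ivanov by 8–5.
Ivanov vs Ruiz: Ivanov wins 7–6.
Ivanov beats Weber, Gupta, Ruiz — 3 pairwise wins.

3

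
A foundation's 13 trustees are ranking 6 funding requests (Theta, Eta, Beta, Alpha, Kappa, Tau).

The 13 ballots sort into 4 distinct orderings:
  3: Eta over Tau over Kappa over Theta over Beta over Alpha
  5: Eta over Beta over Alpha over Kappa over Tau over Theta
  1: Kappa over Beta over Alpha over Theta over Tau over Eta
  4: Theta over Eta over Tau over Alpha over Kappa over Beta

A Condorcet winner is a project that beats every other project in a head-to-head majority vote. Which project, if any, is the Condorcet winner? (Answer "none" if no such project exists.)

Head-to-head results (13 reviewers):
Theta vs Eta: Eta, 8–5.
Theta–Beta: Theta 7–6.
Theta vs Alpha: Theta, 7–6.
Theta vs Kappa: Kappa wins 9–4.
Theta vs Tau: Tau wins 8–5.
Eta vs Beta: Eta wins 12–1.
Eta vs Alpha: Eta, 12–1.
Eta vs Kappa: Eta wins 12–1.
Eta–Tau: Eta 12–1.
Beta vs Alpha: Beta, 9–4.
Beta vs Kappa: Kappa, 8–5.
Beta vs Tau: Tau wins 7–6.
Alpha–Kappa: Alpha 9–4.
Alpha vs Tau: Tau, 7–6.
Kappa–Tau: Tau 7–6.
Eta defeats every rival head-to-head and is the Condorcet winner.

Eta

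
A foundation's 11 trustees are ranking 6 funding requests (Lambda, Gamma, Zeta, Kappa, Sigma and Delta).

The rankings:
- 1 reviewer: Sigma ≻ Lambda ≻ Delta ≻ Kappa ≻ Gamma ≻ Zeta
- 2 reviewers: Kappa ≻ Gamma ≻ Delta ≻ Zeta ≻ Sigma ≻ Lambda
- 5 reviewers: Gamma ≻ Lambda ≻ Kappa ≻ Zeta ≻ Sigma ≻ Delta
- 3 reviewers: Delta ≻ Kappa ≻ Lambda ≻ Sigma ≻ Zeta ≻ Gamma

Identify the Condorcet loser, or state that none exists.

Head-to-head results (11 reviewers):
Lambda vs Gamma: 1+3 = 4 for Lambda, 7 for Gamma — Gamma by 7–4.
Lambda–Zeta: Lambda 9–2.
Lambda vs Kappa: Lambda preferred on 1+5 = 6 ballots; Lambda wins 6–5.
Lambda vs Sigma: Lambda, 8–3.
Lambda–Delta: Lambda 6–5.
Gamma vs Zeta: Gamma wins 8–3.
Gamma vs Kappa: Kappa, 6–5.
Gamma vs Sigma: Gamma wins 7–4.
Gamma–Delta: Gamma 7–4.
Zeta vs Kappa: 0 to 11, Kappa.
Zeta vs Sigma: Zeta preferred on 2+5 = 7 ballots; Zeta wins 7–4.
Zeta vs Delta: Zeta is ranked higher on 5 ballots, Delta on 6. Delta wins 6–5.
Kappa vs Sigma: Kappa is ranked higher on 2+5+3 = 10 ballots, Sigma on 1. Kappa wins 10–1.
Kappa vs Delta: Kappa preferred on 2+5 = 7 ballots; Kappa wins 7–4.
Sigma–Delta: Sigma 6–5.
Each project has at least one pairwise win (Lambda beats Zeta; Gamma beats Lambda; Zeta beats Sigma; Kappa beats Gamma; Sigma beats Delta; Delta beats Zeta) — no Condorcet loser.

none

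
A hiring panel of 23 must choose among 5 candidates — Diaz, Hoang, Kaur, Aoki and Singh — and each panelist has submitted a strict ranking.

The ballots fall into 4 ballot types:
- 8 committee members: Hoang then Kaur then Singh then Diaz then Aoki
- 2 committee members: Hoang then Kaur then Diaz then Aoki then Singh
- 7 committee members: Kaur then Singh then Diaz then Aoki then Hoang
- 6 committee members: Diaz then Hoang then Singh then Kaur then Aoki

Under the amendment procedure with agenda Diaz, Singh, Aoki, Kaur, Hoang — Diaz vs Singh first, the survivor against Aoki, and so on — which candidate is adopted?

Hoang

Round 1: Diaz vs Singh — 8–15, Singh advances.
Round 2: Singh vs Aoki — 21–2, Singh advances.
Round 3: Singh vs Kaur — 6–17, Kaur advances.
Round 4: Kaur vs Hoang — 7–16, Hoang advances.
Hoang survives the agenda.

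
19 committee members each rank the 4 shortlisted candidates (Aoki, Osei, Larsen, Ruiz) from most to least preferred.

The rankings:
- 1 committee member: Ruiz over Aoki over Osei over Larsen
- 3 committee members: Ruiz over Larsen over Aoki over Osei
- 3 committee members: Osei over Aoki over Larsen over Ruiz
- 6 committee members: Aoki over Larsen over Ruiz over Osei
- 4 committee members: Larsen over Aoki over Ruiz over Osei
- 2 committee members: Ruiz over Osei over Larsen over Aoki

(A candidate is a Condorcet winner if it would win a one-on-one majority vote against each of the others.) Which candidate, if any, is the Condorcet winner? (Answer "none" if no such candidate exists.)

Check each pair by majority over 19 ballots:
Aoki vs Osei: Aoki preferred on 1+3+6+4 = 14 ballots; Aoki wins 14–5.
Aoki vs Larsen: 1+3+6 = 10 for Aoki, 9 for Larsen — Aoki by 10–9.
Aoki vs Ruiz: 3+6+4 = 13 for Aoki, 6 for Ruiz — Aoki by 13–6.
Osei vs Larsen: Osei preferred on 1+3+2 = 6 ballots; Larsen wins 13–6.
Osei vs Ruiz: 3 for Osei, 16 for Ruiz — Ruiz by 16–3.
Larsen vs Ruiz: Larsen preferred on 3+6+4 = 13 ballots; Larsen wins 13–6.
Aoki wins every pairwise contest, so Aoki is the Condorcet winner.

Aoki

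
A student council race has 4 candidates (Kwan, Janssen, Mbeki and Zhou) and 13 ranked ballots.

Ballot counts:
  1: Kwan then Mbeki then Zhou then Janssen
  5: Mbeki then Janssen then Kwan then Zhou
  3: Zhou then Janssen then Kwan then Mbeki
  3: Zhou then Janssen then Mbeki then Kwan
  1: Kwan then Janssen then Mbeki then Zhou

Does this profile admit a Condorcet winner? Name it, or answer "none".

Pairwise majorities:
Kwan vs Janssen: 2 to 11, Janssen.
Kwan–Mbeki: Mbeki 8–5.
Kwan vs Zhou: 7 to 6, Kwan.
Janssen vs Mbeki: Janssen wins 7–6.
Janssen vs Zhou: 5+1 = 6 for Janssen, 7 for Zhou — Zhou by 7–6.
Mbeki vs Zhou: Mbeki is ranked higher on 1+5+1 = 7 ballots, Zhou on 6. Mbeki wins 7–6.
Each candidate drops at least one matchup (Kwan loses to Janssen; Janssen loses to Zhou; Mbeki loses to Janssen; Zhou loses to Kwan); the cycle Kwan → Zhou → Janssen → Kwan rules out a Condorcet winner.

none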